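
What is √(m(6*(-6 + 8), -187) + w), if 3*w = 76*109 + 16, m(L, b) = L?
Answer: 4*√1563/3 ≈ 52.713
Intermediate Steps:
w = 8300/3 (w = (76*109 + 16)/3 = (8284 + 16)/3 = (⅓)*8300 = 8300/3 ≈ 2766.7)
√(m(6*(-6 + 8), -187) + w) = √(6*(-6 + 8) + 8300/3) = √(6*2 + 8300/3) = √(12 + 8300/3) = √(8336/3) = 4*√1563/3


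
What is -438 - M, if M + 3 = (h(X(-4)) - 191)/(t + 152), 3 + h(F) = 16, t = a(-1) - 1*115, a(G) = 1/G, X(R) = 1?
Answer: -7741/18 ≈ -430.06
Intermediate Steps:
t = -116 (t = 1/(-1) - 1*115 = -1 - 115 = -116)
h(F) = 13 (h(F) = -3 + 16 = 13)
M = -143/18 (M = -3 + (13 - 191)/(-116 + 152) = -3 - 178/36 = -3 - 178*1/36 = -3 - 89/18 = -143/18 ≈ -7.9444)
-438 - M = -438 - 1*(-143/18) = -438 + 143/18 = -7741/18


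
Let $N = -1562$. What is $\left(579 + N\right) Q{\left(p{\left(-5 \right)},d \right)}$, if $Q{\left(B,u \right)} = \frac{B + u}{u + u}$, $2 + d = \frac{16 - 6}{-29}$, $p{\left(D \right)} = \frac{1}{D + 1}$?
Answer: $- \frac{295883}{544} \approx -543.9$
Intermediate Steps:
$p{\left(D \right)} = \frac{1}{1 + D}$
$d = - \frac{68}{29}$ ($d = -2 + \frac{16 - 6}{-29} = -2 + 10 \left(- \frac{1}{29}\right) = -2 - \frac{10}{29} = - \frac{68}{29} \approx -2.3448$)
$Q{\left(B,u \right)} = \frac{B + u}{2 u}$
$\left(579 + N\right) Q{\left(p{\left(-5 \right)},d \right)} = \left(579 - 1562\right) \frac{\frac{1}{1 - 5} - \frac{68}{29}}{2 \left(- \frac{68}{29}\right)} = - 983 \cdot \frac{1}{2} \left(- \frac{29}{68}\right) \left(\frac{1}{-4} - \frac{68}{29}\right) = - 983 \cdot \frac{1}{2} \left(- \frac{29}{68}\right) \left(- \frac{1}{4} - \frac{68}{29}\right) = - 983 \cdot \frac{1}{2} \left(- \frac{29}{68}\right) \left(- \frac{301}{116}\right) = \left(-983\right) \frac{301}{544} = - \frac{295883}{544}$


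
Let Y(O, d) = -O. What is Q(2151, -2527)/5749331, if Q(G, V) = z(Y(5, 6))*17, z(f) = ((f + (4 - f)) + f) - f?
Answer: 68/5749331 ≈ 1.1827e-5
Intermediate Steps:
z(f) = 4 (z(f) = (4 + f) - f = 4)
Q(G, V) = 68 (Q(G, V) = 4*17 = 68)
Q(2151, -2527)/5749331 = 68/5749331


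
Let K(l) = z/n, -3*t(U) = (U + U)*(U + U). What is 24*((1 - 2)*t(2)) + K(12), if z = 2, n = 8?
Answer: 513/4 ≈ 128.25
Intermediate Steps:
t(U) = -4*U**2/3 (t(U) = -(U + U)*(U + U)/3 = -2*U*2*U/3 = -4*U**2/3)
K(l) = 1/4 (K(l) = 2/8 = 2*(1/8) = 1/4)
24*((1 - 2)*t(2)) + K(12) = 24*((1 - 2)*(-4/3*2**2)) + 1/4 = 24*(-(-4)*4/3) + 1/4 = 24*(-1*(-16/3)) + 1/4 = 24*(16/3) + 1/4 = 128 + 1/4 = 513/4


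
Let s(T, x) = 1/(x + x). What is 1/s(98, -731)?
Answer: -1462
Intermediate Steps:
s(T, x) = 1/(2*x)
1/s(98, -731) = 1/((½)/(-731)) = 1/((½)*(-1/731)) = 1/(-1/1462) = -1462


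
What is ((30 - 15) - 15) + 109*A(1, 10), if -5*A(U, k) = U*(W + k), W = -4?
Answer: -654/5 ≈ -130.80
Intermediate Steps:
A(U, k) = -U*(-4 + k)/5
((30 - 15) - 15) + 109*A(1, 10) = ((30 - 15) - 15) + 109*((1/5)*1*(4 - 1*10)) = (15 - 15) + 109*((1/5)*1*(4 - 10)) = 0 + 109*((1/5)*1*(-6)) = 0 + 109*(-6/5) = 0 - 654/5 = -654/5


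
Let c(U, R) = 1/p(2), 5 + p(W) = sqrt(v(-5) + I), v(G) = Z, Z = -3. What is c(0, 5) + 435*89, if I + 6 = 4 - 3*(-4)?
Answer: 696865/18 - sqrt(7)/18 ≈ 38715.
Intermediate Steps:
I = 10 (I = -6 + (4 - 3*(-4)) = -6 + (4 + 12) = -6 + 16 = 10)
v(G) = -3
p(W) = -5 + sqrt(7) (p(W) = -5 + sqrt(-3 + 10) = -5 + sqrt(7))
c(U, R) = 1/(-5 + sqrt(7))
c(0, 5) + 435*89 = (-5/18 - sqrt(7)/18) + 435*89 = (-5/18 - sqrt(7)/18) + 38715 = 696865/18 - sqrt(7)/18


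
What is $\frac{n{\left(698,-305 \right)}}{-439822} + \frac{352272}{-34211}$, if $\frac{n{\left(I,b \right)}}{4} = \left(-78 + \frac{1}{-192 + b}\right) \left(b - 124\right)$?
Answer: $- \frac{39639767656770}{3739117484837} \approx -10.601$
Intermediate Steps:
$n{\left(I,b \right)} = 4 \left(-124 + b\right) \left(-78 + \frac{1}{-192 + b}\right)$ ($n{\left(I,b \right)} = 4 \left(-78 + \frac{1}{-192 + b}\right) \left(b - 124\right) = 4 \left(-78 + \frac{1}{-192 + b}\right) \left(-124 + b\right) = 4 \left(-124 + b\right) \left(-78 + \frac{1}{-192 + b}\right)$)
$\frac{n{\left(698,-305 \right)}}{-439822} + \frac{352272}{-34211} = \frac{4 \frac{1}{-192 - 305} \left(-1857148 - 78 \left(-305\right)^{2} + 24649 \left(-305\right)\right)}{-439822} + \frac{352272}{-34211} = \frac{4 \left(-1857148 - 7255950 - 7517945\right)}{-497} \left(- \frac{1}{439822}\right) + 352272 \left(- \frac{1}{34211}\right) = 4 \left(- \frac{1}{497}\right) \left(-1857148 - 7255950 - 7517945\right) \left(- \frac{1}{439822}\right) - \frac{352272}{34211} = 4 \left(- \frac{1}{497}\right) \left(-16631043\right) \left(- \frac{1}{439822}\right) - \frac{352272}{34211} = \frac{66524172}{497} \left(- \frac{1}{439822}\right) - \frac{352272}{34211} = - \frac{33262086}{109295767} - \frac{352272}{34211} = - \frac{39639767656770}{3739117484837}$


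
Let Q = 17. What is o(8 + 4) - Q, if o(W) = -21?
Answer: -38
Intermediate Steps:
o(8 + 4) - Q = -21 - 1*17 = -21 - 17 = -38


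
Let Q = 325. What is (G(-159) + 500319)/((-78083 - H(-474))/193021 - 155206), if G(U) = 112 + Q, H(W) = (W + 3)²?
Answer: -48328211938/14979158625 ≈ -3.2264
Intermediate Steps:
H(W) = (3 + W)²
G(U) = 437 (G(U) = 112 + 325 = 437)
(G(-159) + 500319)/((-78083 - H(-474))/193021 - 155206) = (437 + 500319)/((-78083 - (3 - 474)²)/193021 - 155206) = 500756/((-78083 - 1*(-471)²)*(1/193021) - 155206) = 500756/((-78083 - 1*221841)*(1/193021) - 155206) = 500756/((-78083 - 221841)*(1/193021) - 155206) = 500756/(-299924*1/193021 - 155206) = 500756/(-299924/193021 - 155206) = 500756/(-29958317250/193021) = 500756*(-193021/29958317250) = -48328211938/14979158625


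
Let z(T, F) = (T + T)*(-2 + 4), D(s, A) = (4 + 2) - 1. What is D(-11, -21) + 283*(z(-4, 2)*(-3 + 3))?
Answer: 5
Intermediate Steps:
D(s, A) = 5 (D(s, A) = 6 - 1 = 5)
z(T, F) = 4*T (z(T, F) = (2*T)*2 = 4*T)
D(-11, -21) + 283*(z(-4, 2)*(-3 + 3)) = 5 + 283*((4*(-4))*(-3 + 3)) = 5 + 283*(-16*0) = 5 + 283*0 = 5 + 0 = 5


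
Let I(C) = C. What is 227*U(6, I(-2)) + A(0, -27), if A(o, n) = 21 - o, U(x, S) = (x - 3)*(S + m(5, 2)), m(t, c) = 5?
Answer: 2064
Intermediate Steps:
U(x, S) = (-3 + x)*(5 + S) (U(x, S) = (x - 3)*(S + 5) = (-3 + x)*(5 + S))
227*U(6, I(-2)) + A(0, -27) = 227*(-15 - 3*(-2) + 5*6 - 2*6) + (21 - 1*0) = 227*(-15 + 6 + 30 - 12) + (21 + 0) = 227*9 + 21 = 2043 + 21 = 2064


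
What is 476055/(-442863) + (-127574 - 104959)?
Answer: -11442304226/49207 ≈ -2.3253e+5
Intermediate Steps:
476055/(-442863) + (-127574 - 104959) = 476055*(-1/442863) - 232533 = -52895/49207 - 232533 = -11442304226/49207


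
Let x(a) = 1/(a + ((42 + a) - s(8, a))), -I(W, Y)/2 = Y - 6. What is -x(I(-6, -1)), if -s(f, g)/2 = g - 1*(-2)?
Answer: -1/102 ≈ -0.0098039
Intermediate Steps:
I(W, Y) = 12 - 2*Y (I(W, Y) = -2*(Y - 6) = -2*(-6 + Y) = 12 - 2*Y)
s(f, g) = -4 - 2*g (s(f, g) = -2*(g - 1*(-2)) = -2*(g + 2) = -2*(2 + g) = -4 - 2*g)
x(a) = 1/(46 + 4*a) (x(a) = 1/(a + ((42 + a) - (-4 - 2*a))) = 1/(a + ((42 + a) + (4 + 2*a))) = 1/(a + (46 + 3*a)) = 1/(46 + 4*a))
-x(I(-6, -1)) = -1/(2*(23 + 2*(12 - 2*(-1)))) = -1/(2*(23 + 2*(12 + 2))) = -1/(2*(23 + 2*14)) = -1/(2*(23 + 28)) = -1/(2*51) = -1*1/102 = -1/102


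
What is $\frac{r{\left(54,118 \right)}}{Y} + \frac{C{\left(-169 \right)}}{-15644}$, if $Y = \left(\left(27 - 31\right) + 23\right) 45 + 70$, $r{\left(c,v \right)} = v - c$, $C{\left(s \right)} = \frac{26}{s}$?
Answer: $\frac{6508829}{94059550} \approx 0.069199$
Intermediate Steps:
$Y = 925$ ($Y = \left(-4 + 23\right) 45 + 70 = 19 \cdot 45 + 70 = 855 + 70 = 925$)
$\frac{r{\left(54,118 \right)}}{Y} + \frac{C{\left(-169 \right)}}{-15644} = \frac{118 - 54}{925} + \frac{26 \frac{1}{-169}}{-15644} = \left(118 - 54\right) \frac{1}{925} + 26 \left(- \frac{1}{169}\right) \left(- \frac{1}{15644}\right) = 64 \cdot \frac{1}{925} - - \frac{1}{101686} = \frac{64}{925} + \frac{1}{101686} = \frac{6508829}{94059550}$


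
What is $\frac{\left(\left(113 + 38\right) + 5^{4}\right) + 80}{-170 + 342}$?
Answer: $\frac{214}{43} \approx 4.9767$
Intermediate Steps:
$\frac{\left(\left(113 + 38\right) + 5^{4}\right) + 80}{-170 + 342} = \frac{\left(151 + 625\right) + 80}{172} = \left(776 + 80\right) \frac{1}{172} = 856 \cdot \frac{1}{172} = \frac{214}{43}$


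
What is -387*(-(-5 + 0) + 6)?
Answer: -4257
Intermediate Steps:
-387*(-(-5 + 0) + 6) = -387*(-1*(-5) + 6) = -387*(5 + 6) = -387*11 = -129*33 = -4257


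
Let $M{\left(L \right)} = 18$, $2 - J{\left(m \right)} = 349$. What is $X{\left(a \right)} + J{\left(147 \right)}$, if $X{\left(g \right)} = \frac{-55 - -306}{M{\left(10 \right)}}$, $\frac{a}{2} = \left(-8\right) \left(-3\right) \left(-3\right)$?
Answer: $- \frac{5995}{18} \approx -333.06$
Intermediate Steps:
$J{\left(m \right)} = -347$ ($J{\left(m \right)} = 2 - 349 = -347$)
$a = -144$ ($a = 2 \left(-8\right) \left(-3\right) \left(-3\right) = 2 \cdot 24 \left(-3\right) = 2 \left(-72\right) = -144$)
$X{\left(g \right)} = \frac{251}{18}$ ($X{\left(g \right)} = \frac{-55 - -306}{18} = \left(-55 + 306\right) \frac{1}{18} = 251 \cdot \frac{1}{18} = \frac{251}{18}$)
$X{\left(a \right)} + J{\left(147 \right)} = \frac{251}{18} - 347 = - \frac{5995}{18}$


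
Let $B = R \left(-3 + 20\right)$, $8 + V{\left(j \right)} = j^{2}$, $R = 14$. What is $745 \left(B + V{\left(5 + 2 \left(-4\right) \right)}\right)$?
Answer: $178055$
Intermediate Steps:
$V{\left(j \right)} = -8 + j^{2}$
$B = 238$ ($B = 14 \left(-3 + 20\right) = 14 \cdot 17 = 238$)
$745 \left(B + V{\left(5 + 2 \left(-4\right) \right)}\right) = 745 \left(238 - \left(8 - \left(5 + 2 \left(-4\right)\right)^{2}\right)\right) = 745 \left(238 - \left(8 - \left(5 - 8\right)^{2}\right)\right) = 745 \left(238 - \left(8 - \left(-3\right)^{2}\right)\right) = 745 \left(238 + \left(-8 + 9\right)\right) = 745 \left(238 + 1\right) = 745 \cdot 239 = 178055$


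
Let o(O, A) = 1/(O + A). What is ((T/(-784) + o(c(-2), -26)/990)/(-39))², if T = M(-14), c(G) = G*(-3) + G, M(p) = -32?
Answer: 11202409/10250626755600 ≈ 1.0929e-6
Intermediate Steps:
c(G) = -2*G (c(G) = -3*G + G = -2*G)
T = -32
o(O, A) = 1/(A + O)
((T/(-784) + o(c(-2), -26)/990)/(-39))² = ((-32/(-784) + 1/(-26 - 2*(-2)*990))/(-39))² = ((-32*(-1/784) + (1/990)/(-26 + 4))*(-1/39))² = ((2/49 + (1/990)/(-22))*(-1/39))² = ((2/49 - 1/22*1/990)*(-1/39))² = ((2/49 - 1/21780)*(-1/39))² = ((43511/1067220)*(-1/39))² = (-3347/3201660)² = 11202409/10250626755600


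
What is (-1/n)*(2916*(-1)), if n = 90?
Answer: 162/5 ≈ 32.400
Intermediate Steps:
(-1/n)*(2916*(-1)) = (-1/90)*(2916*(-1)) = -1*1/90*(-2916) = -1/90*(-2916) = 162/5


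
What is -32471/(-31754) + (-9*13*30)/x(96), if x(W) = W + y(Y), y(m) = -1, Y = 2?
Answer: -21674359/603326 ≈ -35.925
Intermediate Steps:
x(W) = -1 + W (x(W) = W - 1 = -1 + W)
-32471/(-31754) + (-9*13*30)/x(96) = -32471/(-31754) + (-9*13*30)/(-1 + 96) = -32471*(-1/31754) - 117*30/95 = 32471/31754 - 3510*1/95 = 32471/31754 - 702/19 = -21674359/603326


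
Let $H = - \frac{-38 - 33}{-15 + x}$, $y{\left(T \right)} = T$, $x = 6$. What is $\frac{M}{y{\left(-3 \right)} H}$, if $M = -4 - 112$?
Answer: $- \frac{348}{71} \approx -4.9014$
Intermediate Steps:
$H = - \frac{71}{9}$ ($H = - \frac{-38 - 33}{-15 + 6} = - \frac{-71}{-9} = - \frac{\left(-71\right) \left(-1\right)}{9} = \left(-1\right) \frac{71}{9} = - \frac{71}{9} \approx -7.8889$)
$M = -116$ ($M = -4 - 112 = -116$)
$\frac{M}{y{\left(-3 \right)} H} = - \frac{116}{\left(-3\right) \left(- \frac{71}{9}\right)} = - \frac{116}{\frac{71}{3}} = \left(-116\right) \frac{3}{71} = - \frac{348}{71}$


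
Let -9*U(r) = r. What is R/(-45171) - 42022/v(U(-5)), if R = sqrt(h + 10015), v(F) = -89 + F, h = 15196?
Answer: 189099/398 - sqrt(25211)/45171 ≈ 475.12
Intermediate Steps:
U(r) = -r/9
R = sqrt(25211) (R = sqrt(15196 + 10015) = sqrt(25211) ≈ 158.78)
R/(-45171) - 42022/v(U(-5)) = sqrt(25211)/(-45171) - 42022/(-89 - 1/9*(-5)) = sqrt(25211)*(-1/45171) - 42022/(-89 + 5/9) = -sqrt(25211)/45171 - 42022/(-796/9) = -sqrt(25211)/45171 - 42022*(-9/796) = -sqrt(25211)/45171 + 189099/398 = 189099/398 - sqrt(25211)/45171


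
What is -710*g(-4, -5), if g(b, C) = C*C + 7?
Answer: -22720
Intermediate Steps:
g(b, C) = 7 + C**2 (g(b, C) = C**2 + 7 = 7 + C**2)
-710*g(-4, -5) = -710*(7 + (-5)**2) = -710*(7 + 25) = -710*32 = -22720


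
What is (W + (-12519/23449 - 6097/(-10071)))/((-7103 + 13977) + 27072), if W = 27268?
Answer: 3219744065138/4008256761267 ≈ 0.80328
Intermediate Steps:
(W + (-12519/23449 - 6097/(-10071)))/((-7103 + 13977) + 27072) = (27268 + (-12519/23449 - 6097/(-10071)))/((-7103 + 13977) + 27072) = (27268 + (-12519*1/23449 - 6097*(-1/10071)))/(6874 + 27072) = (27268 + (-12519/23449 + 6097/10071))/33946 = (27268 + 16889704/236154879)*(1/33946) = (6439488130276/236154879)*(1/33946) = 3219744065138/4008256761267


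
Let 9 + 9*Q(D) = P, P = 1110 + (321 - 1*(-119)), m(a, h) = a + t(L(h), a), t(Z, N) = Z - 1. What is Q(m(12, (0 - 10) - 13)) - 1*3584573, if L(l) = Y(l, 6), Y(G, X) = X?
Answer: -32259616/9 ≈ -3.5844e+6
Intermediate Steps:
L(l) = 6
t(Z, N) = -1 + Z
m(a, h) = 5 + a (m(a, h) = a + (-1 + 6) = a + 5 = 5 + a)
P = 1550 (P = 1110 + (321 + 119) = 1110 + 440 = 1550)
Q(D) = 1541/9 (Q(D) = -1 + (⅑)*1550 = -1 + 1550/9 = 1541/9)
Q(m(12, (0 - 10) - 13)) - 1*3584573 = 1541/9 - 1*3584573 = 1541/9 - 3584573 = -32259616/9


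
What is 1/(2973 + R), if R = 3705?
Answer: 1/6678 ≈ 0.00014975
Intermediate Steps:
1/(2973 + R) = 1/(2973 + 3705) = 1/6678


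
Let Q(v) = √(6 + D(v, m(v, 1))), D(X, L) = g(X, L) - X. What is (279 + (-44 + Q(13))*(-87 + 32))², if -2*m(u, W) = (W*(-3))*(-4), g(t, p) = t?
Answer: 7302751 - 296890*√6 ≈ 6.5755e+6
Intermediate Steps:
m(u, W) = -6*W (m(u, W) = -W*(-3)*(-4)/2 = -(-3*W)*(-4)/2 = -6*W)
D(X, L) = 0 (D(X, L) = X - X = 0)
Q(v) = √6 (Q(v) = √(6 + 0) = √6)
(279 + (-44 + Q(13))*(-87 + 32))² = (279 + (-44 + √6)*(-87 + 32))² = (279 + (-44 + √6)*(-55))² = (279 + (2420 - 55*√6))² = (2699 - 55*√6)²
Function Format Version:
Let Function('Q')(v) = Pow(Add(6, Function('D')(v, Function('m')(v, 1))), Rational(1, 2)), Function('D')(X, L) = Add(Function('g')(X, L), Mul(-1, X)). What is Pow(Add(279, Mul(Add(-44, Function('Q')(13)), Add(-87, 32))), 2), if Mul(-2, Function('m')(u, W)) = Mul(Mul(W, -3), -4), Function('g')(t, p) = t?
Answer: Add(7302751, Mul(-296890, Pow(6, Rational(1, 2)))) ≈ 6.5755e+6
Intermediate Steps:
Function('m')(u, W) = Mul(-6, W) (Function('m')(u, W) = Mul(Rational(-1, 2), Mul(Mul(W, -3), -4)) = Mul(Rational(-1, 2), Mul(Mul(-3, W), -4)) = Mul(Rational(-1, 2), Mul(12, W)) = Mul(-6, W))
Function('D')(X, L) = 0 (Function('D')(X, L) = Add(X, Mul(-1, X)) = 0)
Function('Q')(v) = Pow(6, Rational(1, 2)) (Function('Q')(v) = Pow(Add(6, 0), Rational(1, 2)) = Pow(6, Rational(1, 2)))
Pow(Add(279, Mul(Add(-44, Function('Q')(13)), Add(-87, 32))), 2) = Pow(Add(279, Mul(Add(-44, Pow(6, Rational(1, 2))), Add(-87, 32))), 2) = Pow(Add(279, Mul(Add(-44, Pow(6, Rational(1, 2))), -55)), 2) = Pow(Add(279, Add(2420, Mul(-55, Pow(6, Rational(1, 2))))), 2) = Pow(Add(2699, Mul(-55, Pow(6, Rational(1, 2)))), 2)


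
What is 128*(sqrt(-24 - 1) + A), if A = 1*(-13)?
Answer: -1664 + 640*I ≈ -1664.0 + 640.0*I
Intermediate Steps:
A = -13
128*(sqrt(-24 - 1) + A) = 128*(sqrt(-24 - 1) - 13) = 128*(sqrt(-25) - 13) = 128*(5*I - 13) = 128*(-13 + 5*I) = -1664 + 640*I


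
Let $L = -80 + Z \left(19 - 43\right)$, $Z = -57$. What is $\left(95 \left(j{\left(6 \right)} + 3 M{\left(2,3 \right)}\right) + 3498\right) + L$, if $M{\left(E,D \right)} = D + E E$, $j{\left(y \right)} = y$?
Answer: $7351$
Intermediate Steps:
$M{\left(E,D \right)} = D + E^{2}$
$L = 1288$ ($L = -80 - 57 \left(19 - 43\right) = -80 - -1368 = -80 + 1368 = 1288$)
$\left(95 \left(j{\left(6 \right)} + 3 M{\left(2,3 \right)}\right) + 3498\right) + L = \left(95 \left(6 + 3 \left(3 + 2^{2}\right)\right) + 3498\right) + 1288 = \left(95 \left(6 + 3 \left(3 + 4\right)\right) + 3498\right) + 1288 = \left(95 \left(6 + 3 \cdot 7\right) + 3498\right) + 1288 = \left(95 \left(6 + 21\right) + 3498\right) + 1288 = \left(95 \cdot 27 + 3498\right) + 1288 = \left(2565 + 3498\right) + 1288 = 6063 + 1288 = 7351$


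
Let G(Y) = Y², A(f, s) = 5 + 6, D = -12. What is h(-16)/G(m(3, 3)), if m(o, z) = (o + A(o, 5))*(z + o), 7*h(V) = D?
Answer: -1/4116 ≈ -0.00024295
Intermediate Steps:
A(f, s) = 11
h(V) = -12/7 (h(V) = (⅐)*(-12) = -12/7)
m(o, z) = (11 + o)*(o + z) (m(o, z) = (o + 11)*(z + o) = (11 + o)*(o + z))
h(-16)/G(m(3, 3)) = -12/(7*(3² + 11*3 + 11*3 + 3*3)²) = -12/(7*(9 + 33 + 33 + 9)²) = -12/(7*(84²)) = -12/7/7056 = -12/7*1/7056 = -1/4116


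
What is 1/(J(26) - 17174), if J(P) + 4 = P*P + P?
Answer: -1/16476 ≈ -6.0694e-5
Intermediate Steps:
J(P) = -4 + P + P² (J(P) = -4 + (P*P + P) = -4 + (P² + P) = -4 + (P + P²) = -4 + P + P²)
1/(J(26) - 17174) = 1/((-4 + 26 + 26²) - 17174) = 1/((-4 + 26 + 676) - 17174) = 1/(698 - 17174) = 1/(-16476) = -1/16476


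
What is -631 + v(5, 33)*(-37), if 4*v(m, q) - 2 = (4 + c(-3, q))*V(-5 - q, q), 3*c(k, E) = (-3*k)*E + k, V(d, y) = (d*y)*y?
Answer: 78086535/2 ≈ 3.9043e+7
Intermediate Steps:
V(d, y) = d*y²
c(k, E) = k/3 - E*k (c(k, E) = ((-3*k)*E + k)/3 = (-3*E*k + k)/3 = (k - 3*E*k)/3 = k/3 - E*k)
v(m, q) = ½ + q²*(-5 - q)*(3 + 3*q)/4 (v(m, q) = ½ + ((4 - 3*(⅓ - q))*((-5 - q)*q²))/4 = ½ + ((4 + (-1 + 3*q))*(q²*(-5 - q)))/4 = ½ + ((3 + 3*q)*(q²*(-5 - q)))/4 = ½ + (q²*(-5 - q)*(3 + 3*q))/4 = ½ + q²*(-5 - q)*(3 + 3*q)/4)
-631 + v(5, 33)*(-37) = -631 + (½ - 15/4*33² - 9/2*33³ - ¾*33⁴)*(-37) = -631 + (½ - 15/4*1089 - 9/2*35937 - ¾*1185921)*(-37) = -631 + (½ - 16335/4 - 323433/2 - 3557763/4)*(-37) = -631 - 2110481/2*(-37) = -631 + 78087797/2 = 78086535/2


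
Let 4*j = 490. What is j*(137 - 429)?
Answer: -35770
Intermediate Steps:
j = 245/2 (j = (1/4)*490 = 245/2 ≈ 122.50)
j*(137 - 429) = 245*(137 - 429)/2 = (245/2)*(-292) = -35770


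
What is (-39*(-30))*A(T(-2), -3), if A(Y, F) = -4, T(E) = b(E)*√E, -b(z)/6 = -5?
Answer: -4680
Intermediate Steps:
b(z) = 30 (b(z) = -6*(-5) = 30)
T(E) = 30*√E
(-39*(-30))*A(T(-2), -3) = -39*(-30)*(-4) = 1170*(-4) = -4680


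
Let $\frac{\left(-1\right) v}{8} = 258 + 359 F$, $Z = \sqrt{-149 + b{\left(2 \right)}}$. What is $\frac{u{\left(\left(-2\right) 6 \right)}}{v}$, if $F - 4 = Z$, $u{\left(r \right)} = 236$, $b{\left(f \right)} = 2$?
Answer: $- \frac{7139}{3116449} + \frac{21181 i \sqrt{3}}{6232898} \approx -0.0022907 + 0.005886 i$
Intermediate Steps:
$Z = 7 i \sqrt{3}$ ($Z = \sqrt{-149 + 2} = \sqrt{-147} = 7 i \sqrt{3} \approx 12.124 i$)
$F = 4 + 7 i \sqrt{3} \approx 4.0 + 12.124 i$
$v = -13552 - 20104 i \sqrt{3}$ ($v = - 8 \left(258 + 359 \left(4 + 7 i \sqrt{3}\right)\right) = - 8 \left(258 + \left(1436 + 2513 i \sqrt{3}\right)\right) = - 8 \left(1694 + 2513 i \sqrt{3}\right) = -13552 - 20104 i \sqrt{3} \approx -13552.0 - 34821.0 i$)
$\frac{u{\left(\left(-2\right) 6 \right)}}{v} = \frac{236}{-13552 - 20104 i \sqrt{3}}$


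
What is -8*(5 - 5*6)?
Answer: 200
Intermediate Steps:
-8*(5 - 5*6) = -8*(5 - 30) = -8*(-25) = 200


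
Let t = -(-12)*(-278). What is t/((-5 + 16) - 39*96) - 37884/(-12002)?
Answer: 90729822/22401733 ≈ 4.0501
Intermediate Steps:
t = -3336 (t = -12*278 = -3336)
t/((-5 + 16) - 39*96) - 37884/(-12002) = -3336/((-5 + 16) - 39*96) - 37884/(-12002) = -3336/(11 - 3744) - 37884*(-1/12002) = -3336/(-3733) + 18942/6001 = -3336*(-1/3733) + 18942/6001 = 3336/3733 + 18942/6001 = 90729822/22401733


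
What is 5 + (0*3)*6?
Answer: 5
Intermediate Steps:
5 + (0*3)*6 = 5 + 0*6 = 5 + 0 = 5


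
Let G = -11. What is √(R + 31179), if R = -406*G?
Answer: √35645 ≈ 188.80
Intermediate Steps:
R = 4466 (R = -406*(-11) = 4466)
√(R + 31179) = √(4466 + 31179) = √35645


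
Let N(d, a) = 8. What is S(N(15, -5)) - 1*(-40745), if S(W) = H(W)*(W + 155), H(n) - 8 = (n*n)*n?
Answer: 125505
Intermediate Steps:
H(n) = 8 + n³ (H(n) = 8 + (n*n)*n = 8 + n²*n = 8 + n³)
S(W) = (8 + W³)*(155 + W) (S(W) = (8 + W³)*(W + 155) = (8 + W³)*(155 + W))
S(N(15, -5)) - 1*(-40745) = (8 + 8³)*(155 + 8) - 1*(-40745) = (8 + 512)*163 + 40745 = 520*163 + 40745 = 84760 + 40745 = 125505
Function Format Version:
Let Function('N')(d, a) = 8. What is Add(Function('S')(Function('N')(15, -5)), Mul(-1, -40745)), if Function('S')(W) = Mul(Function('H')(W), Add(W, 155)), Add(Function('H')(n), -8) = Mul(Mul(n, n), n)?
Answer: 125505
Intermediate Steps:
Function('H')(n) = Add(8, Pow(n, 3)) (Function('H')(n) = Add(8, Mul(Mul(n, n), n)) = Add(8, Mul(Pow(n, 2), n)) = Add(8, Pow(n, 3)))
Function('S')(W) = Mul(Add(8, Pow(W, 3)), Add(155, W)) (Function('S')(W) = Mul(Add(8, Pow(W, 3)), Add(W, 155)) = Mul(Add(8, Pow(W, 3)), Add(155, W)))
Add(Function('S')(Function('N')(15, -5)), Mul(-1, -40745)) = Add(Mul(Add(8, Pow(8, 3)), Add(155, 8)), Mul(-1, -40745)) = Add(Mul(Add(8, 512), 163), 40745) = Add(Mul(520, 163), 40745) = Add(84760, 40745) = 125505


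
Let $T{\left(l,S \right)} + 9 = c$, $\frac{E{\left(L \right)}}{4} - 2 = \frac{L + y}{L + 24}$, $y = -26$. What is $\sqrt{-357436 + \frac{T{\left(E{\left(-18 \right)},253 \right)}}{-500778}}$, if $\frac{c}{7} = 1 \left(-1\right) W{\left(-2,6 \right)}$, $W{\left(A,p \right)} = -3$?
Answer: $\frac{i \sqrt{2489925043452810}}{83463} \approx 597.86 i$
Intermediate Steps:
$E{\left(L \right)} = 8 + \frac{4 \left(-26 + L\right)}{24 + L}$ ($E{\left(L \right)} = 8 + 4 \frac{L - 26}{L + 24} = 8 + 4 \frac{-26 + L}{24 + L} = 8 + \frac{4 \left(-26 + L\right)}{24 + L}$)
$c = 21$ ($c = 7 \cdot 1 \left(-1\right) \left(-3\right) = 7 \left(\left(-1\right) \left(-3\right)\right) = 7 \cdot 3 = 21$)
$T{\left(l,S \right)} = 12$ ($T{\left(l,S \right)} = -9 + 21 = 12$)
$\sqrt{-357436 + \frac{T{\left(E{\left(-18 \right)},253 \right)}}{-500778}} = \sqrt{-357436 + \frac{12}{-500778}} = \sqrt{-357436 + 12 \left(- \frac{1}{500778}\right)} = \sqrt{-357436 - \frac{2}{83463}} = \sqrt{- \frac{29832680870}{83463}} = \frac{i \sqrt{2489925043452810}}{83463}$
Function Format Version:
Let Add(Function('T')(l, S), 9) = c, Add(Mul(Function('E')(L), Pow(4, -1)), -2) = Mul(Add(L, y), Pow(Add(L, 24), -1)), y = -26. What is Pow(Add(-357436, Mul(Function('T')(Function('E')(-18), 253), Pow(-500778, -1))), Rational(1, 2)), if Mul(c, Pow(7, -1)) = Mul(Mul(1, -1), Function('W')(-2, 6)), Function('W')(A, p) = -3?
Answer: Mul(Rational(1, 83463), I, Pow(2489925043452810, Rational(1, 2))) ≈ Mul(597.86, I)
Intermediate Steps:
Function('E')(L) = Add(8, Mul(4, Pow(Add(24, L), -1), Add(-26, L))) (Function('E')(L) = Add(8, Mul(4, Mul(Add(L, -26), Pow(Add(L, 24), -1)))) = Add(8, Mul(4, Mul(Add(-26, L), Pow(Add(24, L), -1)))) = Add(8, Mul(4, Mul(Pow(Add(24, L), -1), Add(-26, L)))) = Add(8, Mul(4, Pow(Add(24, L), -1), Add(-26, L))))
c = 21 (c = Mul(7, Mul(Mul(1, -1), -3)) = Mul(7, Mul(-1, -3)) = Mul(7, 3) = 21)
Function('T')(l, S) = 12 (Function('T')(l, S) = Add(-9, 21) = 12)
Pow(Add(-357436, Mul(Function('T')(Function('E')(-18), 253), Pow(-500778, -1))), Rational(1, 2)) = Pow(Add(-357436, Mul(12, Pow(-500778, -1))), Rational(1, 2)) = Pow(Add(-357436, Mul(12, Rational(-1, 500778))), Rational(1, 2)) = Pow(Add(-357436, Rational(-2, 83463)), Rational(1, 2)) = Pow(Rational(-29832680870, 83463), Rational(1, 2)) = Mul(Rational(1, 83463), I, Pow(2489925043452810, Rational(1, 2)))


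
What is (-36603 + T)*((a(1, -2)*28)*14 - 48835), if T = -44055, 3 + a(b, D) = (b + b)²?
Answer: 3907315494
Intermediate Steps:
a(b, D) = -3 + 4*b² (a(b, D) = -3 + (b + b)² = -3 + (2*b)² = -3 + 4*b²)
(-36603 + T)*((a(1, -2)*28)*14 - 48835) = (-36603 - 44055)*(((-3 + 4*1²)*28)*14 - 48835) = -80658*(((-3 + 4*1)*28)*14 - 48835) = -80658*(((-3 + 4)*28)*14 - 48835) = -80658*((1*28)*14 - 48835) = -80658*(28*14 - 48835) = -80658*(392 - 48835) = -80658*(-48443) = 3907315494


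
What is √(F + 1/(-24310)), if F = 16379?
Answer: √9679597517590/24310 ≈ 127.98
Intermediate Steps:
√(F + 1/(-24310)) = √(16379 + 1/(-24310)) = √(16379 - 1/24310) = √(398173489/24310) = √9679597517590/24310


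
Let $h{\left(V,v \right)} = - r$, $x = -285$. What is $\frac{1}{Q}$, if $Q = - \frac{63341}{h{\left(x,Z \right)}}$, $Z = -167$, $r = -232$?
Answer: $- \frac{232}{63341} \approx -0.0036627$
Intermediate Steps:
$h{\left(V,v \right)} = 232$ ($h{\left(V,v \right)} = \left(-1\right) \left(-232\right) = 232$)
$Q = - \frac{63341}{232} \approx -273.02$
$\frac{1}{Q} = \frac{1}{- \frac{63341}{232}} = - \frac{232}{63341}$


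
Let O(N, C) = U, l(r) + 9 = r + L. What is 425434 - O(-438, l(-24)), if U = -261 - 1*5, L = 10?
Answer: 425700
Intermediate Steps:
l(r) = 1 + r (l(r) = -9 + (r + 10) = -9 + (10 + r) = 1 + r)
U = -266 (U = -261 - 5 = -266)
O(N, C) = -266
425434 - O(-438, l(-24)) = 425434 - 1*(-266) = 425434 + 266 = 425700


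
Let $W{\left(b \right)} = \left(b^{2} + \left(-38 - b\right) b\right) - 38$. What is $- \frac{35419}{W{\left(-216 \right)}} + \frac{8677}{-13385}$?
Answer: $- \frac{108994881}{21871090} \approx -4.9835$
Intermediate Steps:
$W{\left(b \right)} = -38 + b^{2} + b \left(-38 - b\right)$ ($W{\left(b \right)} = \left(b^{2} + b \left(-38 - b\right)\right) - 38 = -38 + b^{2} + b \left(-38 - b\right)$)
$- \frac{35419}{W{\left(-216 \right)}} + \frac{8677}{-13385} = - \frac{35419}{-38 - -8208} + \frac{8677}{-13385} = - \frac{35419}{-38 + 8208} + 8677 \left(- \frac{1}{13385}\right) = - \frac{35419}{8170} - \frac{8677}{13385} = - \frac{108994881}{21871090}$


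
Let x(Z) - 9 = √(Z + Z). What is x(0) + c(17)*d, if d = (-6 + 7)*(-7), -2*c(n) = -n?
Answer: -101/2 ≈ -50.500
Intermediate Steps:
x(Z) = 9 + √2*√Z (x(Z) = 9 + √(Z + Z) = 9 + √(2*Z) = 9 + √2*√Z)
c(n) = n/2 (c(n) = -(-1)*n/2 = n/2)
d = -7 (d = 1*(-7) = -7)
x(0) + c(17)*d = (9 + √2*√0) + ((½)*17)*(-7) = (9 + √2*0) + (17/2)*(-7) = (9 + 0) - 119/2 = 9 - 119/2 = -101/2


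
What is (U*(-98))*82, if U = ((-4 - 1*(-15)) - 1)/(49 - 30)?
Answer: -80360/19 ≈ -4229.5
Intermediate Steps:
U = 10/19 (U = ((-4 + 15) - 1)/19 = (11 - 1)*(1/19) = 10*(1/19) = 10/19 ≈ 0.52632)
(U*(-98))*82 = ((10/19)*(-98))*82 = -980/19*82 = -80360/19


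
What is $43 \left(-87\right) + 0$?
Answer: $-3741$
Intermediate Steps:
$43 \left(-87\right) + 0 = -3741 + 0 = -3741$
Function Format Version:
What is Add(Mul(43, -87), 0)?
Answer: -3741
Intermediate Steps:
Add(Mul(43, -87), 0) = Add(-3741, 0) = -3741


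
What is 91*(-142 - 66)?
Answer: -18928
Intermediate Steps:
91*(-142 - 66) = 91*(-208) = -18928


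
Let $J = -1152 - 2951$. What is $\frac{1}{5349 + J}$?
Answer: $\frac{1}{1246} \approx 0.00080257$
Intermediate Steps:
$J = -4103$
$\frac{1}{5349 + J} = \frac{1}{5349 - 4103} = \frac{1}{1246}$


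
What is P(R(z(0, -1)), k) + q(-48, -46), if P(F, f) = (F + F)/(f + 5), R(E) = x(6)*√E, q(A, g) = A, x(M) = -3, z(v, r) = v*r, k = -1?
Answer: -48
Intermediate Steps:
z(v, r) = r*v
R(E) = -3*√E
P(F, f) = 2*F/(5 + f) (P(F, f) = (2*F)/(5 + f) = 2*F/(5 + f))
P(R(z(0, -1)), k) + q(-48, -46) = 2*(-3*√(-1*0))/(5 - 1) - 48 = 2*(-3*√0)/4 - 48 = 2*(-3*0)*(¼) - 48 = 2*0*(¼) - 48 = 0 - 48 = -48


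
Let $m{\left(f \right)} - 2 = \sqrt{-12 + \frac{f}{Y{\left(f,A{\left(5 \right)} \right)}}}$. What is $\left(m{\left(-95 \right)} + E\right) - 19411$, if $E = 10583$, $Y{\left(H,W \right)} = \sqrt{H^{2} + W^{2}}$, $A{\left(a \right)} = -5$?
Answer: $-8826 + \frac{i \sqrt{1572528 + 6878 \sqrt{362}}}{362} \approx -8826.0 + 3.6054 i$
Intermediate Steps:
$m{\left(f \right)} = 2 + \sqrt{-12 + \frac{f}{\sqrt{25 + f^{2}}}}$ ($m{\left(f \right)} = 2 + \sqrt{-12 + \frac{f}{\sqrt{f^{2} + \left(-5\right)^{2}}}} = 2 + \sqrt{-12 + \frac{f}{\sqrt{f^{2} + 25}}} = 2 + \sqrt{-12 + \frac{f}{\sqrt{25 + f^{2}}}}$)
$\left(m{\left(-95 \right)} + E\right) - 19411 = \left(\left(2 + \sqrt{-12 - \frac{95}{\sqrt{25 + \left(-95\right)^{2}}}}\right) + 10583\right) - 19411 = \left(\left(2 + \sqrt{-12 - \frac{95}{\sqrt{25 + 9025}}}\right) + 10583\right) - 19411 = \left(\left(2 + \sqrt{-12 - \frac{95}{5 \sqrt{362}}}\right) + 10583\right) - 19411 = \left(\left(2 + \sqrt{-12 - 95 \frac{\sqrt{362}}{1810}}\right) + 10583\right) - 19411 = \left(\left(2 + \sqrt{-12 - \frac{19 \sqrt{362}}{362}}\right) + 10583\right) - 19411 = \left(10585 + \sqrt{-12 - \frac{19 \sqrt{362}}{362}}\right) - 19411 = -8826 + \sqrt{-12 - \frac{19 \sqrt{362}}{362}}$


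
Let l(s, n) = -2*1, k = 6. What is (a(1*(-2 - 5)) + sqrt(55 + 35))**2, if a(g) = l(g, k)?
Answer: 94 - 12*sqrt(10) ≈ 56.053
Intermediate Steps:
l(s, n) = -2
a(g) = -2
(a(1*(-2 - 5)) + sqrt(55 + 35))**2 = (-2 + sqrt(55 + 35))**2 = (-2 + sqrt(90))**2 = (-2 + 3*sqrt(10))**2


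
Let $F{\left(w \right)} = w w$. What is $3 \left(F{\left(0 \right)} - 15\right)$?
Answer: $-45$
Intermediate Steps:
$F{\left(w \right)} = w^{2}$
$3 \left(F{\left(0 \right)} - 15\right) = 3 \left(0^{2} - 15\right) = 3 \left(0 - 15\right) = 3 \left(-15\right) = -45$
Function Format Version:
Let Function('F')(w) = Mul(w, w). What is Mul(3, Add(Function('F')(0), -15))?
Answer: -45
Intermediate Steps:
Function('F')(w) = Pow(w, 2)
Mul(3, Add(Function('F')(0), -15)) = Mul(3, Add(Pow(0, 2), -15)) = Mul(3, Add(0, -15)) = Mul(3, -15) = -45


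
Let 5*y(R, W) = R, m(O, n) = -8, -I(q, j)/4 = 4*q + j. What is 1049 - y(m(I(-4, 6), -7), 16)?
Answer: 5253/5 ≈ 1050.6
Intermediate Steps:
I(q, j) = -16*q - 4*j (I(q, j) = -4*(4*q + j) = -4*(j + 4*q) = -16*q - 4*j)
y(R, W) = R/5
1049 - y(m(I(-4, 6), -7), 16) = 1049 - (-8)/5 = 1049 - 1*(-8/5) = 1049 + 8/5 = 5253/5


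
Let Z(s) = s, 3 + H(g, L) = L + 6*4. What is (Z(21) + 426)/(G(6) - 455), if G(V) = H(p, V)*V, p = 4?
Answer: -447/293 ≈ -1.5256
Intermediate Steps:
H(g, L) = 21 + L (H(g, L) = -3 + (L + 6*4) = -3 + (L + 24) = -3 + (24 + L) = 21 + L)
G(V) = V*(21 + V) (G(V) = (21 + V)*V = V*(21 + V))
(Z(21) + 426)/(G(6) - 455) = (21 + 426)/(6*(21 + 6) - 455) = 447/(6*27 - 455) = 447/(162 - 455) = 447/(-293) = 447*(-1/293) = -447/293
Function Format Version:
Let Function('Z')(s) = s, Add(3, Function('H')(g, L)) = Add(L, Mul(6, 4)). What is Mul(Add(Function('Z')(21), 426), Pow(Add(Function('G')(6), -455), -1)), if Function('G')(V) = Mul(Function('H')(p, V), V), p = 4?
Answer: Rational(-447, 293) ≈ -1.5256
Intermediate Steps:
Function('H')(g, L) = Add(21, L) (Function('H')(g, L) = Add(-3, Add(L, Mul(6, 4))) = Add(-3, Add(L, 24)) = Add(-3, Add(24, L)) = Add(21, L))
Function('G')(V) = Mul(V, Add(21, V)) (Function('G')(V) = Mul(Add(21, V), V) = Mul(V, Add(21, V)))
Mul(Add(Function('Z')(21), 426), Pow(Add(Function('G')(6), -455), -1)) = Mul(Add(21, 426), Pow(Add(Mul(6, Add(21, 6)), -455), -1)) = Mul(447, Pow(Add(Mul(6, 27), -455), -1)) = Mul(447, Pow(Add(162, -455), -1)) = Mul(447, Pow(-293, -1)) = Mul(447, Rational(-1, 293)) = Rational(-447, 293)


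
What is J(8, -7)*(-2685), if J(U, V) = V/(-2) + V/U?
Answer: -56385/8 ≈ -7048.1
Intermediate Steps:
J(U, V) = -V/2 + V/U (J(U, V) = V*(-1/2) + V/U = -V/2 + V/U)
J(8, -7)*(-2685) = (-1/2*(-7) - 7/8)*(-2685) = (7/2 - 7*1/8)*(-2685) = (7/2 - 7/8)*(-2685) = (21/8)*(-2685) = -56385/8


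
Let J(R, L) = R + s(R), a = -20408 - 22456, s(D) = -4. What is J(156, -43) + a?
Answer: -42712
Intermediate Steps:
a = -42864
J(R, L) = -4 + R (J(R, L) = R - 4 = -4 + R)
J(156, -43) + a = (-4 + 156) - 42864 = 152 - 42864 = -42712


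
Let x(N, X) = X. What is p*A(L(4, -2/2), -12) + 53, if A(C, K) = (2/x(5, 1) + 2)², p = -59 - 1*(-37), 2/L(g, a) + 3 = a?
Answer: -299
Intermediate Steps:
L(g, a) = 2/(-3 + a)
p = -22 (p = -59 + 37 = -22)
A(C, K) = 16 (A(C, K) = (2/1 + 2)² = (2*1 + 2)² = (2 + 2)² = 4² = 16)
p*A(L(4, -2/2), -12) + 53 = -22*16 + 53 = -352 + 53 = -299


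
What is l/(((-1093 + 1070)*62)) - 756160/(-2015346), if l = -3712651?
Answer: 3741677313203/1436941698 ≈ 2603.9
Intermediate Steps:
l/(((-1093 + 1070)*62)) - 756160/(-2015346) = -3712651*1/(62*(-1093 + 1070)) - 756160/(-2015346) = -3712651/((-23*62)) - 756160*(-1/2015346) = -3712651/(-1426) + 378080/1007673 = -3712651*(-1/1426) + 378080/1007673 = 3712651/1426 + 378080/1007673 = 3741677313203/1436941698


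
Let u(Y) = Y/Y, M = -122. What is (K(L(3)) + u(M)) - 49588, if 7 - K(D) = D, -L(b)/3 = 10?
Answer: -49550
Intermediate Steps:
L(b) = -30 (L(b) = -3*10 = -30)
u(Y) = 1
K(D) = 7 - D
(K(L(3)) + u(M)) - 49588 = ((7 - 1*(-30)) + 1) - 49588 = ((7 + 30) + 1) - 49588 = (37 + 1) - 49588 = 38 - 49588 = -49550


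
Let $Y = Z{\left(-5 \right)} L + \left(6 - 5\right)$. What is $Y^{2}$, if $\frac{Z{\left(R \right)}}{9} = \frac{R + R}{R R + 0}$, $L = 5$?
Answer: $289$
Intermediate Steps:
$Z{\left(R \right)} = \frac{18}{R}$ ($Z{\left(R \right)} = 9 \frac{R + R}{R R + 0} = 9 \frac{2 R}{R^{2} + 0} = 9 \frac{2 R}{R^{2}} = 9 \frac{2}{R} = \frac{18}{R}$)
$Y = -17$ ($Y = \frac{18}{-5} \cdot 5 + \left(6 - 5\right) = 18 \left(- \frac{1}{5}\right) 5 + 1 = \left(- \frac{18}{5}\right) 5 + 1 = -18 + 1 = -17$)
$Y^{2} = \left(-17\right)^{2} = 289$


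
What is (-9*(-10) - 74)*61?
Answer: 976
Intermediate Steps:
(-9*(-10) - 74)*61 = (90 - 74)*61 = 16*61 = 976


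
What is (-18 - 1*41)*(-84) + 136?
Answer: 5092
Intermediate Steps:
(-18 - 1*41)*(-84) + 136 = (-18 - 41)*(-84) + 136 = -59*(-84) + 136 = 4956 + 136 = 5092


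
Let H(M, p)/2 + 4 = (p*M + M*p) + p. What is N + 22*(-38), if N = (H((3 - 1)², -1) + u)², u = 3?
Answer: -307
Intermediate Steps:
H(M, p) = -8 + 2*p + 4*M*p (H(M, p) = -8 + 2*((p*M + M*p) + p) = -8 + 2*((M*p + M*p) + p) = -8 + 2*(2*M*p + p) = -8 + 2*(p + 2*M*p) = -8 + (2*p + 4*M*p) = -8 + 2*p + 4*M*p)
N = 529 (N = ((-8 + 2*(-1) + 4*(3 - 1)²*(-1)) + 3)² = ((-8 - 2 + 4*2²*(-1)) + 3)² = ((-8 - 2 + 4*4*(-1)) + 3)² = ((-8 - 2 - 16) + 3)² = (-26 + 3)² = (-23)² = 529)
N + 22*(-38) = 529 + 22*(-38) = 529 - 836 = -307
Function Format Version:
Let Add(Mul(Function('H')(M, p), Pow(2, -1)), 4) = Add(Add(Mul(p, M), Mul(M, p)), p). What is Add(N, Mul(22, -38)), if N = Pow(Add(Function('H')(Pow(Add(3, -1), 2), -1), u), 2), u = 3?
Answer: -307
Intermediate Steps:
Function('H')(M, p) = Add(-8, Mul(2, p), Mul(4, M, p)) (Function('H')(M, p) = Add(-8, Mul(2, Add(Add(Mul(p, M), Mul(M, p)), p))) = Add(-8, Mul(2, Add(Add(Mul(M, p), Mul(M, p)), p))) = Add(-8, Mul(2, Add(Mul(2, M, p), p))) = Add(-8, Mul(2, Add(p, Mul(2, M, p)))) = Add(-8, Add(Mul(2, p), Mul(4, M, p))) = Add(-8, Mul(2, p), Mul(4, M, p)))
N = 529 (N = Pow(Add(Add(-8, Mul(2, -1), Mul(4, Pow(Add(3, -1), 2), -1)), 3), 2) = Pow(Add(Add(-8, -2, Mul(4, Pow(2, 2), -1)), 3), 2) = Pow(Add(Add(-8, -2, Mul(4, 4, -1)), 3), 2) = Pow(Add(Add(-8, -2, -16), 3), 2) = Pow(Add(-26, 3), 2) = Pow(-23, 2) = 529)
Add(N, Mul(22, -38)) = Add(529, Mul(22, -38)) = Add(529, -836) = -307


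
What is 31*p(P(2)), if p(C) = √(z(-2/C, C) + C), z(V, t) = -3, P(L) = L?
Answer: 31*I ≈ 31.0*I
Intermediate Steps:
p(C) = √(-3 + C)
31*p(P(2)) = 31*√(-3 + 2) = 31*√(-1) = 31*I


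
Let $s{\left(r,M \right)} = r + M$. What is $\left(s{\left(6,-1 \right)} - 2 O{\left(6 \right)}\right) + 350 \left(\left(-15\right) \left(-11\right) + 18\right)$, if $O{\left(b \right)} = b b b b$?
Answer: $61463$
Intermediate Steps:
$s{\left(r,M \right)} = M + r$
$O{\left(b \right)} = b^{4}$ ($O{\left(b \right)} = b^{2} b^{2} = b^{4}$)
$\left(s{\left(6,-1 \right)} - 2 O{\left(6 \right)}\right) + 350 \left(\left(-15\right) \left(-11\right) + 18\right) = \left(\left(-1 + 6\right) - 2 \cdot 6^{4}\right) + 350 \left(\left(-15\right) \left(-11\right) + 18\right) = \left(5 - 2592\right) + 350 \left(165 + 18\right) = \left(5 - 2592\right) + 350 \cdot 183 = -2587 + 64050 = 61463$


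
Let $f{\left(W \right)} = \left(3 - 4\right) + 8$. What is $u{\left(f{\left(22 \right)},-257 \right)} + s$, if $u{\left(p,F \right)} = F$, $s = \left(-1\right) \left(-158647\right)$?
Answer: $158390$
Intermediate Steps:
$s = 158647$
$f{\left(W \right)} = 7$ ($f{\left(W \right)} = -1 + 8 = 7$)
$u{\left(f{\left(22 \right)},-257 \right)} + s = -257 + 158647 = 158390$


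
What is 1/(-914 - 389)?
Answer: -1/1303 ≈ -0.00076746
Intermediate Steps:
1/(-914 - 389) = 1/(-1303) = -1/1303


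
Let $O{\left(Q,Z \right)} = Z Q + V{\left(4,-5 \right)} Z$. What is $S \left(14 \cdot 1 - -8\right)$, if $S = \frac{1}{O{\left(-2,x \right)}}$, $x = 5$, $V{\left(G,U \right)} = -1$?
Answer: $- \frac{22}{15} \approx -1.4667$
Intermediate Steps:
$O{\left(Q,Z \right)} = - Z + Q Z$ ($O{\left(Q,Z \right)} = Z Q - Z = Q Z - Z = - Z + Q Z$)
$S = - \frac{1}{15}$ ($S = \frac{1}{5 \left(-1 - 2\right)} = \frac{1}{5 \left(-3\right)} = \frac{1}{-15} = - \frac{1}{15} \approx -0.066667$)
$S \left(14 \cdot 1 - -8\right) = - \frac{14 \cdot 1 - -8}{15} = - \frac{14 + \left(9 - 1\right)}{15} = - \frac{14 + 8}{15} = \left(- \frac{1}{15}\right) 22 = - \frac{22}{15}$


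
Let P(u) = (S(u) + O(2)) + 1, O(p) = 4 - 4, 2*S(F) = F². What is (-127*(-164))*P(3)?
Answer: 114554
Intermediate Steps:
S(F) = F²/2
O(p) = 0
P(u) = 1 + u²/2 (P(u) = (u²/2 + 0) + 1 = u²/2 + 1 = 1 + u²/2)
(-127*(-164))*P(3) = (-127*(-164))*(1 + (½)*3²) = 20828*(1 + (½)*9) = 20828*(1 + 9/2) = 20828*(11/2) = 114554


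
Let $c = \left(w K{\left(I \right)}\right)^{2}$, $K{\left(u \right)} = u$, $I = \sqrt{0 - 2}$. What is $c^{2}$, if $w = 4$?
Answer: $1024$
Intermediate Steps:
$I = i \sqrt{2}$ ($I = \sqrt{-2} = i \sqrt{2} \approx 1.4142 i$)
$c = -32$ ($c = \left(4 i \sqrt{2}\right)^{2} = -32$)
$c^{2} = \left(-32\right)^{2} = 1024$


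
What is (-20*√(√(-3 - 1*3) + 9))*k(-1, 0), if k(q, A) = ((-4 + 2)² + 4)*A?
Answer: 0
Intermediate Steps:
k(q, A) = 8*A (k(q, A) = ((-2)² + 4)*A = (4 + 4)*A = 8*A)
(-20*√(√(-3 - 1*3) + 9))*k(-1, 0) = (-20*√(√(-3 - 1*3) + 9))*(8*0) = -20*√(√(-3 - 3) + 9)*0 = -20*√(√(-6) + 9)*0 = -20*√(I*√6 + 9)*0 = -20*√(9 + I*√6)*0 = 0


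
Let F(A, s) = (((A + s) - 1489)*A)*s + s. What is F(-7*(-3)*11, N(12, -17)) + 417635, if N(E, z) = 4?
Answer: -741057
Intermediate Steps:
F(A, s) = s + A*s*(-1489 + A + s) (F(A, s) = ((-1489 + A + s)*A)*s + s = (A*(-1489 + A + s))*s + s = A*s*(-1489 + A + s) + s = s + A*s*(-1489 + A + s))
F(-7*(-3)*11, N(12, -17)) + 417635 = 4*(1 + (-7*(-3)*11)² - 1489*(-7*(-3))*11 + (-7*(-3)*11)*4) + 417635 = 4*(1 + (21*11)² - 31269*11 + (21*11)*4) + 417635 = 4*(1 + 231² - 1489*231 + 231*4) + 417635 = 4*(1 + 53361 - 343959 + 924) + 417635 = 4*(-289673) + 417635 = -1158692 + 417635 = -741057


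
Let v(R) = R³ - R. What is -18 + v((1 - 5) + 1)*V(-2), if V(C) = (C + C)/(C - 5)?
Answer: -222/7 ≈ -31.714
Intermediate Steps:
V(C) = 2*C/(-5 + C) (V(C) = (2*C)/(-5 + C) = 2*C/(-5 + C))
-18 + v((1 - 5) + 1)*V(-2) = -18 + (((1 - 5) + 1)³ - ((1 - 5) + 1))*(2*(-2)/(-5 - 2)) = -18 + ((-4 + 1)³ - (-4 + 1))*(2*(-2)/(-7)) = -18 + ((-3)³ - 1*(-3))*(2*(-2)*(-⅐)) = -18 + (-27 + 3)*(4/7) = -18 - 24*4/7 = -18 - 96/7 = -222/7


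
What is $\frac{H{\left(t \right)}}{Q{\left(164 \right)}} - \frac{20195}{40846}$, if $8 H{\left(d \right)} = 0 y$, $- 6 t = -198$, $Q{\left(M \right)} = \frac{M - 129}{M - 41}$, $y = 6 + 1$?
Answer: $- \frac{20195}{40846} \approx -0.49442$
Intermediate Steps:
$y = 7$
$Q{\left(M \right)} = \frac{-129 + M}{-41 + M}$
$t = 33$ ($t = \left(- \frac{1}{6}\right) \left(-198\right) = 33$)
$H{\left(d \right)} = 0$ ($H{\left(d \right)} = \frac{0 \cdot 7}{8} = \frac{1}{8} \cdot 0 = 0$)
$\frac{H{\left(t \right)}}{Q{\left(164 \right)}} - \frac{20195}{40846} = \frac{0}{\frac{1}{-41 + 164} \left(-129 + 164\right)} - \frac{20195}{40846} = \frac{0}{\frac{1}{123} \cdot 35} - \frac{20195}{40846} = \frac{0}{\frac{35}{123}} - \frac{20195}{40846} = 0 \cdot \frac{123}{35} - \frac{20195}{40846} = 0 - \frac{20195}{40846} = - \frac{20195}{40846}$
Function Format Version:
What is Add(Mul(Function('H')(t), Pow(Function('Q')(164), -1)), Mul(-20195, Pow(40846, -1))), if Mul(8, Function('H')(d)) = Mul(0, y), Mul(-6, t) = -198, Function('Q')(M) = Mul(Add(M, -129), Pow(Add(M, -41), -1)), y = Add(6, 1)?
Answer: Rational(-20195, 40846) ≈ -0.49442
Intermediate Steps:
y = 7
Function('Q')(M) = Mul(Pow(Add(-41, M), -1), Add(-129, M)) (Function('Q')(M) = Mul(Add(-129, M), Pow(Add(-41, M), -1)) = Mul(Pow(Add(-41, M), -1), Add(-129, M)))
t = 33 (t = Mul(Rational(-1, 6), -198) = 33)
Function('H')(d) = 0 (Function('H')(d) = Mul(Rational(1, 8), Mul(0, 7)) = Mul(Rational(1, 8), 0) = 0)
Add(Mul(Function('H')(t), Pow(Function('Q')(164), -1)), Mul(-20195, Pow(40846, -1))) = Add(Mul(0, Pow(Mul(Pow(Add(-41, 164), -1), Add(-129, 164)), -1)), Mul(-20195, Pow(40846, -1))) = Add(Mul(0, Pow(Mul(Pow(123, -1), 35), -1)), Mul(-20195, Rational(1, 40846))) = Add(Mul(0, Pow(Mul(Rational(1, 123), 35), -1)), Rational(-20195, 40846)) = Add(Mul(0, Pow(Rational(35, 123), -1)), Rational(-20195, 40846)) = Add(Mul(0, Rational(123, 35)), Rational(-20195, 40846)) = Add(0, Rational(-20195, 40846)) = Rational(-20195, 40846)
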